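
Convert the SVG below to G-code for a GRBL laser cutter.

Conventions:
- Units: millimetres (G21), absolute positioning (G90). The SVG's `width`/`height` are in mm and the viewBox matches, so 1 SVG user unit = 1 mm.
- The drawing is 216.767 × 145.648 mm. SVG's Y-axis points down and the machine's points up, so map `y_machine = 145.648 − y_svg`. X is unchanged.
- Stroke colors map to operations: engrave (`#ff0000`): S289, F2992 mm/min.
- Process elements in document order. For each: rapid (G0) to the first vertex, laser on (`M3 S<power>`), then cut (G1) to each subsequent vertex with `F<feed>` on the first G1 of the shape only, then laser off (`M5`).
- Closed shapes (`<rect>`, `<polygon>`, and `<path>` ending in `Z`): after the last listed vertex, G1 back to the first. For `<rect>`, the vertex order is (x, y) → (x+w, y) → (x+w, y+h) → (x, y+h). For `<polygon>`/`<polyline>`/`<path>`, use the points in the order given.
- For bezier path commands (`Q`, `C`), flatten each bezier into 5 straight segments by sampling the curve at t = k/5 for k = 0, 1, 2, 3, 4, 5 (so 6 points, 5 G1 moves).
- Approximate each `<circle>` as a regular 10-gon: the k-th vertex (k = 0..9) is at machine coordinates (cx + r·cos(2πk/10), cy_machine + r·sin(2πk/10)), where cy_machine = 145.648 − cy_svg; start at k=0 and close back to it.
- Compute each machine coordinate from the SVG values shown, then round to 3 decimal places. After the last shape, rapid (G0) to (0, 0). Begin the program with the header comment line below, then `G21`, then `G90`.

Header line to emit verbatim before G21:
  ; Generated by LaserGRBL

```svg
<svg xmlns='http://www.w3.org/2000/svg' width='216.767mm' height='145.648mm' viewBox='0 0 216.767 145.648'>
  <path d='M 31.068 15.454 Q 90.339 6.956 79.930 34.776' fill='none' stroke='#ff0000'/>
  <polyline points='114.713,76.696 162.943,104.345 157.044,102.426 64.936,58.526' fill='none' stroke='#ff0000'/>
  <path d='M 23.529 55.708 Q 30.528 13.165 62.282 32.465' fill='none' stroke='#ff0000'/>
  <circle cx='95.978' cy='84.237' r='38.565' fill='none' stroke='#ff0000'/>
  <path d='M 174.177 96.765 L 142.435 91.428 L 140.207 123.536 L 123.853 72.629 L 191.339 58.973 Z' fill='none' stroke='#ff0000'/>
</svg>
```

; Generated by LaserGRBL
G21
G90
G0 X31.068 Y130.194
M3 S289
G1 X51.989 Y132.140 F2992
G1 X67.336 Y131.182
G1 X77.108 Y127.317
G1 X81.306 Y120.547
G1 X79.930 Y110.872
M5
G0 X114.713 Y68.952
M3 S289
G1 X162.943 Y41.303 F2992
G1 X157.044 Y43.222
G1 X64.936 Y87.122
M5
G0 X23.529 Y89.940
M3 S289
G1 X27.319 Y104.483 F2992
G1 X33.089 Y114.080
G1 X40.840 Y118.728
G1 X50.571 Y118.429
G1 X62.282 Y113.183
M5
G0 X134.543 Y61.411
M3 S289
G1 X127.178 Y84.079 F2992
G1 X107.895 Y98.088
G1 X84.061 Y98.088
G1 X64.778 Y84.079
G1 X57.413 Y61.411
G1 X64.778 Y38.743
G1 X84.061 Y24.734
G1 X107.895 Y24.734
G1 X127.178 Y38.743
G1 X134.543 Y61.411
M5
G0 X174.177 Y48.883
M3 S289
G1 X142.435 Y54.220 F2992
G1 X140.207 Y22.112
G1 X123.853 Y73.019
G1 X191.339 Y86.675
G1 X174.177 Y48.883
M5
G0 X0.000 Y0.000

1 u = 1 mm; y_m = 145.648 − y.

[1] `<path>` quadratic bezier, #ff0000→engrave S289 F2992: (31.068,130.194) → (51.989,132.140) → (67.336,131.182) → (77.108,127.317) → (81.306,120.547) → (79.930,110.872)

[2] `<polyline>` open polyline, #ff0000→engrave S289 F2992: (114.713,68.952) → (162.943,41.303) → (157.044,43.222) → (64.936,87.122)

[3] `<path>` quadratic bezier, #ff0000→engrave S289 F2992: (23.529,89.940) → (27.319,104.483) → (33.089,114.080) → (40.840,118.728) → (50.571,118.429) → (62.282,113.183)

[4] `<circle>` circle, #ff0000→engrave S289 F2992: (134.543,61.411) → (127.178,84.079) → (107.895,98.088) → (84.061,98.088) → (64.778,84.079) → (57.413,61.411) → (64.778,38.743) → (84.061,24.734) → (107.895,24.734) → (127.178,38.743) → (134.543,61.411) (closed)

[5] `<path>` closed polygon, #ff0000→engrave S289 F2992: (174.177,48.883) → (142.435,54.220) → (140.207,22.112) → (123.853,73.019) → (191.339,86.675) → (174.177,48.883) (closed)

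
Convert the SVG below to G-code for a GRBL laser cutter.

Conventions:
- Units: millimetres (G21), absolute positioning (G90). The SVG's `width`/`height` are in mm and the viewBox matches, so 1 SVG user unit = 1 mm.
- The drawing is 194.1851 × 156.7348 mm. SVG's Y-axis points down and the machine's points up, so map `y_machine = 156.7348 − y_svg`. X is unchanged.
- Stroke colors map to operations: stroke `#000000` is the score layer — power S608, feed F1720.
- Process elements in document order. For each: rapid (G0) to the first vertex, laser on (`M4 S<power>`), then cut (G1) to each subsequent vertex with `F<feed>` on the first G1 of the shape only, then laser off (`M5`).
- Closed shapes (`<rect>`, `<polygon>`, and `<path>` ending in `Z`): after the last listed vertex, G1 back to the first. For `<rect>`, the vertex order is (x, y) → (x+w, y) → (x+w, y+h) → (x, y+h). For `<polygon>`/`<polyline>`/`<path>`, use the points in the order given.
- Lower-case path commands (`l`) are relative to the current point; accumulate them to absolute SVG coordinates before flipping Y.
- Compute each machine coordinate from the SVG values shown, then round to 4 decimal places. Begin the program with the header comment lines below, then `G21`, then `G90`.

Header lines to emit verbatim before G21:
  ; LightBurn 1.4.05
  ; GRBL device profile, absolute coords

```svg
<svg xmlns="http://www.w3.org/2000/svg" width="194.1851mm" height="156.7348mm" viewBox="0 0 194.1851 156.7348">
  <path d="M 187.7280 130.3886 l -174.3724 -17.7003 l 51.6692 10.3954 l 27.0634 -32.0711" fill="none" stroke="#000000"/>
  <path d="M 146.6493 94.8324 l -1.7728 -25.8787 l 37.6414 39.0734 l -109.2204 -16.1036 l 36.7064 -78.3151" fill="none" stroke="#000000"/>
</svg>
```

Since the viewBox matches the mm dimensions, user units are millimetres directly. The only transform is the Y-flip y_m = 156.7348 − y_svg.

Shape 1 is a open polyline drawn with `<path>`. Its stroke #000000 means score at S608, F1720. After flipping Y the toolpath is (187.7280,26.3462) → (13.3556,44.0465) → (65.0248,33.6511) → (92.0882,65.7222).

Shape 2 is a open polyline drawn with `<path>`. Its stroke #000000 means score at S608, F1720. After flipping Y the toolpath is (146.6493,61.9024) → (144.8765,87.7811) → (182.5179,48.7077) → (73.2975,64.8113) → (110.0039,143.1264).

; LightBurn 1.4.05
; GRBL device profile, absolute coords
G21
G90
G0 X187.7280 Y26.3462
M4 S608
G1 X13.3556 Y44.0465 F1720
G1 X65.0248 Y33.6511
G1 X92.0882 Y65.7222
M5
G0 X146.6493 Y61.9024
M4 S608
G1 X144.8765 Y87.7811 F1720
G1 X182.5179 Y48.7077
G1 X73.2975 Y64.8113
G1 X110.0039 Y143.1264
M5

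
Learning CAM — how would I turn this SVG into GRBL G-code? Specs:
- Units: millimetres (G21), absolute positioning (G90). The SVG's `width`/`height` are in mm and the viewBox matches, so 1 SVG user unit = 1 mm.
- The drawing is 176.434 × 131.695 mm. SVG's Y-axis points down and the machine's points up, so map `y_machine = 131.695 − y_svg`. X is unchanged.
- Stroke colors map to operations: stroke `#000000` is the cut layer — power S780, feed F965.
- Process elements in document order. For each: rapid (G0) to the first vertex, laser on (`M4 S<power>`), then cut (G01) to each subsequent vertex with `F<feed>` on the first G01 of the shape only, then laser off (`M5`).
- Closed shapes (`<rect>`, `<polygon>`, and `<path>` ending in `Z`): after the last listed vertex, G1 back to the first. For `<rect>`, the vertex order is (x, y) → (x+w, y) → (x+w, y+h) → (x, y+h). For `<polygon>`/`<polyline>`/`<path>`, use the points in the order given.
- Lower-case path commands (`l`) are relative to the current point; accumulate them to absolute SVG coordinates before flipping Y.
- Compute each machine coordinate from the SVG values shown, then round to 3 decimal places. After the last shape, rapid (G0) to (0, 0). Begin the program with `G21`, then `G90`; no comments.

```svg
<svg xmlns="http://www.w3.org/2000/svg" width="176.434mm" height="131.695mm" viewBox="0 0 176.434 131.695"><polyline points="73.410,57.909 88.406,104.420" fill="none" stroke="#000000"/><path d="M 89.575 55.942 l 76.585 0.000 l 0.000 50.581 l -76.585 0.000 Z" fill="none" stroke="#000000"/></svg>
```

G21
G90
G0 X73.410 Y73.786
M4 S780
G01 X88.406 Y27.275 F965
M5
G0 X89.575 Y75.753
M4 S780
G01 X166.160 Y75.753 F965
G01 X166.160 Y25.172
G01 X89.575 Y25.172
G01 X89.575 Y75.753
M5
G0 X0.000 Y0.000

1 u = 1 mm; y_m = 131.695 − y.

[1] `<polyline>` line segment, #000000→cut S780 F965: (73.410,73.786) → (88.406,27.275)

[2] `<path>` rectangle, #000000→cut S780 F965: (89.575,75.753) → (166.160,75.753) → (166.160,25.172) → (89.575,25.172) → (89.575,75.753) (closed)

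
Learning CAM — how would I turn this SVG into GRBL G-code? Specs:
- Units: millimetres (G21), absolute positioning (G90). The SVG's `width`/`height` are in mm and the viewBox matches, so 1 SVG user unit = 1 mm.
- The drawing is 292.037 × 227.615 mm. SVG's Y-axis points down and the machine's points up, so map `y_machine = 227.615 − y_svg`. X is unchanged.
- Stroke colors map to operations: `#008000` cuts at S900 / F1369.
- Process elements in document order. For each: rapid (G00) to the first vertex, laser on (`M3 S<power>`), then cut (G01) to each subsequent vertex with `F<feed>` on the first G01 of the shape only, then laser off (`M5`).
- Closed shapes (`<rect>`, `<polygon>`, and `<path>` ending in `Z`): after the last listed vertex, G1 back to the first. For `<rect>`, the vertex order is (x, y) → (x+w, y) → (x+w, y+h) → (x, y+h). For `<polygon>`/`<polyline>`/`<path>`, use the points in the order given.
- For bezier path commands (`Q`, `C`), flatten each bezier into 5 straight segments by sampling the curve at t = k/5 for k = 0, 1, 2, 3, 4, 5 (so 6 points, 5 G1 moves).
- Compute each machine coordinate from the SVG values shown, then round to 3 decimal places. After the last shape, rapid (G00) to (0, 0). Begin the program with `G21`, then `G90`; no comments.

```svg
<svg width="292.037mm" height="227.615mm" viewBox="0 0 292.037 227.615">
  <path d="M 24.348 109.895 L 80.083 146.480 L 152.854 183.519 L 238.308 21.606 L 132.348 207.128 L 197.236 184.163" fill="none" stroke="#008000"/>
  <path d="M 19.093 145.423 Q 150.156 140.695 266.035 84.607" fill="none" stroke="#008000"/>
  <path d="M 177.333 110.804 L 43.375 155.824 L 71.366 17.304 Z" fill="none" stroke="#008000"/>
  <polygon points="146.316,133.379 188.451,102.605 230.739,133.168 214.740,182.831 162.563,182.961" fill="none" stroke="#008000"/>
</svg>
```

G21
G90
G00 X24.348 Y117.720
M3 S900
G01 X80.083 Y81.135 F1369
G01 X152.854 Y44.096
G01 X238.308 Y206.009
G01 X132.348 Y20.487
G01 X197.236 Y43.452
M5
G00 X19.093 Y82.192
M3 S900
G01 X70.911 Y86.138 F1369
G01 X121.514 Y94.192
G01 X170.902 Y106.355
G01 X219.076 Y122.627
G01 X266.035 Y143.008
M5
G00 X177.333 Y116.811
M3 S900
G01 X43.375 Y71.791 F1369
G01 X71.366 Y210.311
G01 X177.333 Y116.811
M5
G00 X146.316 Y94.236
M3 S900
G01 X188.451 Y125.010 F1369
G01 X230.739 Y94.447
G01 X214.740 Y44.784
G01 X162.563 Y44.654
G01 X146.316 Y94.236
M5
G00 X0.000 Y0.000

Since the viewBox matches the mm dimensions, user units are millimetres directly. The only transform is the Y-flip y_m = 227.615 − y_svg.

Shape 1 is a open polyline drawn with `<path>`. Its stroke #008000 means cut at S900, F1369. After flipping Y the toolpath is (24.348,117.720) → (80.083,81.135) → (152.854,44.096) → (238.308,206.009) → (132.348,20.487) → (197.236,43.452).

Shape 2 is a quadratic bezier drawn with `<path>`. Its stroke #008000 means cut at S900, F1369. After flipping Y the toolpath is (19.093,82.192) → (70.911,86.138) → (121.514,94.192) → (170.902,106.355) → (219.076,122.627) → (266.035,143.008).

Shape 3 is a regular polygon drawn with `<path>`. Its stroke #008000 means cut at S900, F1369. After flipping Y the toolpath is (177.333,116.811) → (43.375,71.791) → (71.366,210.311) → (177.333,116.811), returning to the start.

Shape 4 is a regular polygon drawn with `<polygon>`. Its stroke #008000 means cut at S900, F1369. After flipping Y the toolpath is (146.316,94.236) → (188.451,125.010) → (230.739,94.447) → (214.740,44.784) → (162.563,44.654) → (146.316,94.236), returning to the start.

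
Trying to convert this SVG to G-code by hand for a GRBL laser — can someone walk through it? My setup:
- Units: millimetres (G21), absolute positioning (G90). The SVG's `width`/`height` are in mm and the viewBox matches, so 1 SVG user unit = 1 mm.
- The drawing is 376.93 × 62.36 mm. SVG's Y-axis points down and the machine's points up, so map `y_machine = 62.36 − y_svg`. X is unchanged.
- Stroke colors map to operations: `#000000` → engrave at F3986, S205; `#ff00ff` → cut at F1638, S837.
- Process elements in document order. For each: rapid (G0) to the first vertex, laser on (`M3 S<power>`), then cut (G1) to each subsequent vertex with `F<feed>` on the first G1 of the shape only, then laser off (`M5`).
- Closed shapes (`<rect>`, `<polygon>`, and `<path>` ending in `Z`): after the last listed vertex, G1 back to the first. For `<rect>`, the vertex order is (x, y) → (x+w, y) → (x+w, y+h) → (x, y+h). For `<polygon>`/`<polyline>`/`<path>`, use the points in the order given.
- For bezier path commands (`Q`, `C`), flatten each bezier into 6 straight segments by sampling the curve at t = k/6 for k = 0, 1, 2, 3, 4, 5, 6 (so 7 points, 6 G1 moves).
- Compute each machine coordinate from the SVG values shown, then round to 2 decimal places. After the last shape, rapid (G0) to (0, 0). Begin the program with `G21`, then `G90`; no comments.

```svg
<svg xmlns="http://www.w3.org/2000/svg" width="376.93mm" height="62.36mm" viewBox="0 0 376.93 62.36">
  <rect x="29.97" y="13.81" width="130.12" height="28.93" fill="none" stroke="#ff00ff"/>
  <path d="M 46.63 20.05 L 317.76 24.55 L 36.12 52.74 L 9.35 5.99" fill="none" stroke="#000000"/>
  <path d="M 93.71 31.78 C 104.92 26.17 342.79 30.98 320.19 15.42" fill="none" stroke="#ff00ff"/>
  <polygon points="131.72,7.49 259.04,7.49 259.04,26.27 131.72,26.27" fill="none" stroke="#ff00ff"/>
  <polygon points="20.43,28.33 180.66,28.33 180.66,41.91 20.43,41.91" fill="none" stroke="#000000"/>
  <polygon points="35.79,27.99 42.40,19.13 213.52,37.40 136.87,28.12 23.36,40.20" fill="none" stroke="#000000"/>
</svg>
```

G21
G90
G0 X29.97 Y48.55
M3 S837
G1 X160.09 Y48.55 F1638
G1 X160.09 Y19.62
G1 X29.97 Y19.62
G1 X29.97 Y48.55
M5
G0 X46.63 Y42.31
M3 S205
G1 X317.76 Y37.81 F3986
G1 X36.12 Y9.62
G1 X9.35 Y56.37
M5
G0 X93.71 Y30.58
M3 S837
G1 X115.95 Y32.66 F1638
G1 X162.43 Y33.86
G1 X219.63 Y35.03
G1 X274.01 Y37.03
G1 X312.04 Y40.71
G1 X320.19 Y46.94
M5
G0 X131.72 Y54.87
M3 S837
G1 X259.04 Y54.87 F1638
G1 X259.04 Y36.09
G1 X131.72 Y36.09
G1 X131.72 Y54.87
M5
G0 X20.43 Y34.03
M3 S205
G1 X180.66 Y34.03 F3986
G1 X180.66 Y20.45
G1 X20.43 Y20.45
G1 X20.43 Y34.03
M5
G0 X35.79 Y34.37
M3 S205
G1 X42.40 Y43.23 F3986
G1 X213.52 Y24.96
G1 X136.87 Y34.24
G1 X23.36 Y22.16
G1 X35.79 Y34.37
M5
G0 X0.00 Y0.00

viewBox `0 0 376.93 62.36` with mm width/height → 1 unit = 1 mm. Flip: y_m = 62.36 − y_svg.

**Shape 1** — `<rect>` rectangle, stroke `#ff00ff` → cut (S837, F1638). Machine vertices: (29.97,48.55) → (160.09,48.55) → (160.09,19.62) → (29.97,19.62) → (29.97,48.55). Closed: final G1 returns to the first vertex.

**Shape 2** — `<path>` open polyline, stroke `#000000` → engrave (S205, F3986). Machine vertices: (46.63,42.31) → (317.76,37.81) → (36.12,9.62) → (9.35,56.37). Open path.

**Shape 3** — `<path>` cubic bezier, stroke `#ff00ff` → cut (S837, F1638). Control points (SVG): P0=(93.71,31.78), P1=(104.92,26.17), P2=(342.79,30.98), P3=(320.19,15.42); sampled at t=k/6. Machine vertices: (93.71,30.58) → (115.95,32.66) → (162.43,33.86) → (219.63,35.03) → (274.01,37.03) → (312.04,40.71) → (320.19,46.94). Open path.

**Shape 4** — `<polygon>` rectangle, stroke `#ff00ff` → cut (S837, F1638). Machine vertices: (131.72,54.87) → (259.04,54.87) → (259.04,36.09) → (131.72,36.09) → (131.72,54.87). Closed: final G1 returns to the first vertex.

**Shape 5** — `<polygon>` rectangle, stroke `#000000` → engrave (S205, F3986). Machine vertices: (20.43,34.03) → (180.66,34.03) → (180.66,20.45) → (20.43,20.45) → (20.43,34.03). Closed: final G1 returns to the first vertex.

**Shape 6** — `<polygon>` closed polygon, stroke `#000000` → engrave (S205, F3986). Machine vertices: (35.79,34.37) → (42.40,43.23) → (213.52,24.96) → (136.87,34.24) → (23.36,22.16) → (35.79,34.37). Closed: final G1 returns to the first vertex.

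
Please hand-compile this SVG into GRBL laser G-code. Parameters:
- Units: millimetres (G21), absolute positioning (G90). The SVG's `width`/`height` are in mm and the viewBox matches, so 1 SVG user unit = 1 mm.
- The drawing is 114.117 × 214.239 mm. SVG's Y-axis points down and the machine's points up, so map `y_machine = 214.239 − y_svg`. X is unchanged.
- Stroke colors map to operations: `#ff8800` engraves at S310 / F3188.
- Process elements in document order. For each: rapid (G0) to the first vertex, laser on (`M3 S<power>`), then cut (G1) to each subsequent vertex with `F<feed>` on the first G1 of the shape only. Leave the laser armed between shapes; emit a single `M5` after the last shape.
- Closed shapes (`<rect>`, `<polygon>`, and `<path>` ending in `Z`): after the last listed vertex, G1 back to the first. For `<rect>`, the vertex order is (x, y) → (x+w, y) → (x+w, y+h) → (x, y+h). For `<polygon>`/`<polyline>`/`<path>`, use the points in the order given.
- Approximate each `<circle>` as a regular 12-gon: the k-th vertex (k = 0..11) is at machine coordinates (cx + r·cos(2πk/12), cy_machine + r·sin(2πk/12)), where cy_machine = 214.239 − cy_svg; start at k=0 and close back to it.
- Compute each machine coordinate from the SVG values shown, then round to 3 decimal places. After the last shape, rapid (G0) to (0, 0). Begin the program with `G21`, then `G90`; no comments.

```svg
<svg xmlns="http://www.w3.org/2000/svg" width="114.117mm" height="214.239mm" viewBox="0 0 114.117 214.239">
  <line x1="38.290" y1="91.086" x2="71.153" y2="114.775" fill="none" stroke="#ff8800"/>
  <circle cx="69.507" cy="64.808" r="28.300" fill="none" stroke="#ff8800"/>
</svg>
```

viewBox `0 0 114.117 214.239` with mm width/height → 1 unit = 1 mm. Flip: y_m = 214.239 − y_svg.

**Shape 1** — `<line>` line segment, stroke `#ff8800` → engrave (S310, F3188). Machine vertices: (38.290,123.153) → (71.153,99.464). Open path.

**Shape 2** — `<circle>` circle, stroke `#ff8800` → engrave (S310, F3188). Machine vertices: (97.807,149.431) → (94.016,163.581) → (83.657,173.940) → (69.507,177.731) → (55.357,173.940) → (44.998,163.581) → (41.207,149.431) → (44.998,135.281) → (55.357,124.922) → (69.507,121.131) → (83.657,124.922) → (94.016,135.281) → (97.807,149.431). Closed: final G1 returns to the first vertex.

G21
G90
G0 X38.290 Y123.153
M3 S310
G1 X71.153 Y99.464 F3188
G0 X97.807 Y149.431
M3 S310
G1 X94.016 Y163.581 F3188
G1 X83.657 Y173.940
G1 X69.507 Y177.731
G1 X55.357 Y173.940
G1 X44.998 Y163.581
G1 X41.207 Y149.431
G1 X44.998 Y135.281
G1 X55.357 Y124.922
G1 X69.507 Y121.131
G1 X83.657 Y124.922
G1 X94.016 Y135.281
G1 X97.807 Y149.431
M5
G0 X0.000 Y0.000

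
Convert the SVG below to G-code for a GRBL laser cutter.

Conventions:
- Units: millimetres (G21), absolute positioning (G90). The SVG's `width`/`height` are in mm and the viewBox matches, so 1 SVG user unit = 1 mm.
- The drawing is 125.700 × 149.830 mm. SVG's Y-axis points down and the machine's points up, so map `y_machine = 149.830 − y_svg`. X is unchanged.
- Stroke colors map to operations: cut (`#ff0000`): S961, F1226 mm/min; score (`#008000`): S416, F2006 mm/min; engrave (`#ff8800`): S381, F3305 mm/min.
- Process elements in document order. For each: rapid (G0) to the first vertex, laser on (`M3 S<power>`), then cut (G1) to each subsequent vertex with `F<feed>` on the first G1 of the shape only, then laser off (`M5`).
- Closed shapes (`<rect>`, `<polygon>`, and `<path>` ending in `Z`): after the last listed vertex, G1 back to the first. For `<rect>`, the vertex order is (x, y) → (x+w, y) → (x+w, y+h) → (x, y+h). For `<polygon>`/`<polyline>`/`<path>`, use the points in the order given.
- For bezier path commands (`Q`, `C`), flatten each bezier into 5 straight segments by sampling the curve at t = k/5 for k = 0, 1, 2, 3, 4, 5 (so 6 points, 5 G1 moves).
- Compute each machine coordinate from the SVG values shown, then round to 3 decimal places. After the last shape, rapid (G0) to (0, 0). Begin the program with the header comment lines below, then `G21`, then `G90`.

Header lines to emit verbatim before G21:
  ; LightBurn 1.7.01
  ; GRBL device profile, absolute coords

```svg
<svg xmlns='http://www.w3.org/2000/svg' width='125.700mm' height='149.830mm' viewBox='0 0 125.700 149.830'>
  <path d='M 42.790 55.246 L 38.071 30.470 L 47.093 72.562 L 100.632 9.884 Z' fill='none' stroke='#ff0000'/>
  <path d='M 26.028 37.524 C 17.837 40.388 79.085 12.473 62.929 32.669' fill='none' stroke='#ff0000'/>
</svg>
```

; LightBurn 1.7.01
; GRBL device profile, absolute coords
G21
G90
G0 X42.790 Y94.584
M3 S961
G1 X38.071 Y119.360 F1226
G1 X47.093 Y77.268
G1 X100.632 Y139.946
G1 X42.790 Y94.584
M5
G0 X26.028 Y112.306
M3 S961
G1 X28.271 Y113.650 F1226
G1 X40.132 Y118.594
G1 X54.560 Y123.352
G1 X64.509 Y124.136
G1 X62.929 Y117.161
M5
G0 X0.000 Y0.000

1 u = 1 mm; y_m = 149.830 − y.

[1] `<path>` closed polygon, #ff0000→cut S961 F1226: (42.790,94.584) → (38.071,119.360) → (47.093,77.268) → (100.632,139.946) → (42.790,94.584) (closed)

[2] `<path>` cubic bezier, #ff0000→cut S961 F1226: (26.028,112.306) → (28.271,113.650) → (40.132,118.594) → (54.560,123.352) → (64.509,124.136) → (62.929,117.161)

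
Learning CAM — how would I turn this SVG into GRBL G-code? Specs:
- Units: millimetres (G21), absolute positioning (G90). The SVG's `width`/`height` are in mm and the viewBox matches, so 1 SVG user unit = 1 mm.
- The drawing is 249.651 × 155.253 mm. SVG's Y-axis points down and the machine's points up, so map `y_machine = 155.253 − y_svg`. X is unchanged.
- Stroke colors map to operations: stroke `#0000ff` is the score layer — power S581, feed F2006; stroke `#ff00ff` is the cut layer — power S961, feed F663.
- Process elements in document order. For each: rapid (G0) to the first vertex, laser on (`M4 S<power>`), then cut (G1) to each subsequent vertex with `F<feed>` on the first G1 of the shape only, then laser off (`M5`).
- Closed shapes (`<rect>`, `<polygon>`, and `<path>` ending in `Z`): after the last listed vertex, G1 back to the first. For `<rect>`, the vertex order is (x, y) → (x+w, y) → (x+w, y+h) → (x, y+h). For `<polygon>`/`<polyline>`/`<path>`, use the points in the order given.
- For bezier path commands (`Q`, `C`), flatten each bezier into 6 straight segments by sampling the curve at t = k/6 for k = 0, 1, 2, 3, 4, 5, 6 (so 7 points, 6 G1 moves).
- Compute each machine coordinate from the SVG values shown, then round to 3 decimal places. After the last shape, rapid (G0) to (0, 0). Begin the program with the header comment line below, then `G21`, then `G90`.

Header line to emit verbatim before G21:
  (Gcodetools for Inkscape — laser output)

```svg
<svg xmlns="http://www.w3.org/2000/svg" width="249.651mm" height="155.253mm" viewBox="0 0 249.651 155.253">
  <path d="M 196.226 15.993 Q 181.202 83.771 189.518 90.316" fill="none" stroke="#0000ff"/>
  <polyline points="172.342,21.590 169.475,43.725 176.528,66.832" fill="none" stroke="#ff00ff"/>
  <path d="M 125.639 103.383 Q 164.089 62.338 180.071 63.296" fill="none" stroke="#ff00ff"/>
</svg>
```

(Gcodetools for Inkscape — laser output)
G21
G90
G0 X196.226 Y139.260
M4 S581
G1 X191.866 Y118.368 F2006
G1 X188.803 Y100.878
G1 X187.037 Y86.790
G1 X186.567 Y76.104
G1 X187.394 Y68.820
G1 X189.518 Y64.937
M5
G0 X172.342 Y133.663
M4 S961
G1 X169.475 Y111.528 F663
G1 X176.528 Y88.421
M5
G0 X125.639 Y51.870
M4 S961
G1 X137.832 Y64.385 F663
G1 X148.776 Y74.566
G1 X158.472 Y82.414
G1 X166.920 Y87.929
G1 X174.120 Y91.110
G1 X180.071 Y91.957
M5
G0 X0.000 Y0.000

Since the viewBox matches the mm dimensions, user units are millimetres directly. The only transform is the Y-flip y_m = 155.253 − y_svg.

Shape 1 is a quadratic bezier drawn with `<path>`. Its stroke #0000ff means score at S581, F2006. After flipping Y the toolpath is (196.226,139.260) → (191.866,118.368) → (188.803,100.878) → (187.037,86.790) → (186.567,76.104) → (187.394,68.820) → (189.518,64.937).

Shape 2 is a open polyline drawn with `<polyline>`. Its stroke #ff00ff means cut at S961, F663. After flipping Y the toolpath is (172.342,133.663) → (169.475,111.528) → (176.528,88.421).

Shape 3 is a quadratic bezier drawn with `<path>`. Its stroke #ff00ff means cut at S961, F663. After flipping Y the toolpath is (125.639,51.870) → (137.832,64.385) → (148.776,74.566) → (158.472,82.414) → (166.920,87.929) → (174.120,91.110) → (180.071,91.957).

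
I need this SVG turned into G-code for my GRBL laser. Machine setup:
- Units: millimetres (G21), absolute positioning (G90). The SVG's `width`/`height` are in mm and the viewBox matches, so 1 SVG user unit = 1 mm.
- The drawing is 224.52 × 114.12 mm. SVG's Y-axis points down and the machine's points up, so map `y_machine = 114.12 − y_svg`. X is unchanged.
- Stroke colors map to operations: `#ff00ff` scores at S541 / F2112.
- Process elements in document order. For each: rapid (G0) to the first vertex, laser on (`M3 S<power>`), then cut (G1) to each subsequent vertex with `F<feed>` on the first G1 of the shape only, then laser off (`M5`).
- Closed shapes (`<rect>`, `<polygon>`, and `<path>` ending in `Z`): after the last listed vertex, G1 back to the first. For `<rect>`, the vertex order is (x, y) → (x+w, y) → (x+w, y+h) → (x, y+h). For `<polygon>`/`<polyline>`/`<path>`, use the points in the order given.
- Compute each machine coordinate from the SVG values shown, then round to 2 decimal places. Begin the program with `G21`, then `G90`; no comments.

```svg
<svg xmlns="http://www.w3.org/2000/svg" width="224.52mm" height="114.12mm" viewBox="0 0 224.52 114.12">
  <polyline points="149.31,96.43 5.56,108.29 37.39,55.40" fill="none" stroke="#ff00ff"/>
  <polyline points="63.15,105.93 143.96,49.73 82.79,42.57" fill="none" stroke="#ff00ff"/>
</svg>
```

viewBox `0 0 224.52 114.12` with mm width/height → 1 unit = 1 mm. Flip: y_m = 114.12 − y_svg.

**Shape 1** — `<polyline>` open polyline, stroke `#ff00ff` → score (S541, F2112). Machine vertices: (149.31,17.69) → (5.56,5.83) → (37.39,58.72). Open path.

**Shape 2** — `<polyline>` open polyline, stroke `#ff00ff` → score (S541, F2112). Machine vertices: (63.15,8.19) → (143.96,64.39) → (82.79,71.55). Open path.

G21
G90
G0 X149.31 Y17.69
M3 S541
G1 X5.56 Y5.83 F2112
G1 X37.39 Y58.72
M5
G0 X63.15 Y8.19
M3 S541
G1 X143.96 Y64.39 F2112
G1 X82.79 Y71.55
M5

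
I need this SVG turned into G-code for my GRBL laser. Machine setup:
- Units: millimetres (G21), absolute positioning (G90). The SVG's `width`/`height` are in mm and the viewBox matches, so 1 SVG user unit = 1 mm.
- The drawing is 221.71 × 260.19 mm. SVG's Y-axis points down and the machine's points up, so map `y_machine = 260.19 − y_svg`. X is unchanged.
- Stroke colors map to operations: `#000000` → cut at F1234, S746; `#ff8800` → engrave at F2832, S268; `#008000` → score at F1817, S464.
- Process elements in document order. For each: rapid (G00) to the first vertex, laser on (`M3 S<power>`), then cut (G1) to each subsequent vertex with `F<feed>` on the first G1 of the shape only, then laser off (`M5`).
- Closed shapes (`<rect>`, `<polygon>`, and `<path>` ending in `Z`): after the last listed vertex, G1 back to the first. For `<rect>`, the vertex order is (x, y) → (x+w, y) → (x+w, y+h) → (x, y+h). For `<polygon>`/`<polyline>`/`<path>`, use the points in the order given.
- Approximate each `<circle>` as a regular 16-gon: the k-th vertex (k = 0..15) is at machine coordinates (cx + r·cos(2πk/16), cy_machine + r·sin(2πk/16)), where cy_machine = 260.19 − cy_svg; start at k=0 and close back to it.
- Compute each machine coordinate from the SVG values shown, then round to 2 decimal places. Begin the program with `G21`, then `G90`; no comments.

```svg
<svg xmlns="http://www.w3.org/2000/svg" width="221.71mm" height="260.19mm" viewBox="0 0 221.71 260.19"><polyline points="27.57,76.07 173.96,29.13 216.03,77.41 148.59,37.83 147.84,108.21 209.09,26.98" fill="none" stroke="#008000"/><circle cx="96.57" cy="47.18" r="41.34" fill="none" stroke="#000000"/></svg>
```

Since the viewBox matches the mm dimensions, user units are millimetres directly. The only transform is the Y-flip y_m = 260.19 − y_svg.

Shape 1 is a open polyline drawn with `<polyline>`. Its stroke #008000 means score at S464, F1817. After flipping Y the toolpath is (27.57,184.12) → (173.96,231.06) → (216.03,182.78) → (148.59,222.36) → (147.84,151.98) → (209.09,233.21).

Shape 2 is a circle drawn with `<circle>`. Its stroke #000000 means cut at S746, F1234. After flipping Y the toolpath is (137.91,213.01) → (134.76,228.83) → (125.80,242.24) → (112.39,251.20) → (96.57,254.35) → (80.75,251.20) → (67.34,242.24) → (58.38,228.83) → (55.23,213.01) → (58.38,197.19) → (67.34,183.78) → (80.75,174.82) → (96.57,171.67) → (112.39,174.82) → (125.80,183.78) → (134.76,197.19) → (137.91,213.01), returning to the start.

G21
G90
G00 X27.57 Y184.12
M3 S464
G1 X173.96 Y231.06 F1817
G1 X216.03 Y182.78
G1 X148.59 Y222.36
G1 X147.84 Y151.98
G1 X209.09 Y233.21
M5
G00 X137.91 Y213.01
M3 S746
G1 X134.76 Y228.83 F1234
G1 X125.80 Y242.24
G1 X112.39 Y251.20
G1 X96.57 Y254.35
G1 X80.75 Y251.20
G1 X67.34 Y242.24
G1 X58.38 Y228.83
G1 X55.23 Y213.01
G1 X58.38 Y197.19
G1 X67.34 Y183.78
G1 X80.75 Y174.82
G1 X96.57 Y171.67
G1 X112.39 Y174.82
G1 X125.80 Y183.78
G1 X134.76 Y197.19
G1 X137.91 Y213.01
M5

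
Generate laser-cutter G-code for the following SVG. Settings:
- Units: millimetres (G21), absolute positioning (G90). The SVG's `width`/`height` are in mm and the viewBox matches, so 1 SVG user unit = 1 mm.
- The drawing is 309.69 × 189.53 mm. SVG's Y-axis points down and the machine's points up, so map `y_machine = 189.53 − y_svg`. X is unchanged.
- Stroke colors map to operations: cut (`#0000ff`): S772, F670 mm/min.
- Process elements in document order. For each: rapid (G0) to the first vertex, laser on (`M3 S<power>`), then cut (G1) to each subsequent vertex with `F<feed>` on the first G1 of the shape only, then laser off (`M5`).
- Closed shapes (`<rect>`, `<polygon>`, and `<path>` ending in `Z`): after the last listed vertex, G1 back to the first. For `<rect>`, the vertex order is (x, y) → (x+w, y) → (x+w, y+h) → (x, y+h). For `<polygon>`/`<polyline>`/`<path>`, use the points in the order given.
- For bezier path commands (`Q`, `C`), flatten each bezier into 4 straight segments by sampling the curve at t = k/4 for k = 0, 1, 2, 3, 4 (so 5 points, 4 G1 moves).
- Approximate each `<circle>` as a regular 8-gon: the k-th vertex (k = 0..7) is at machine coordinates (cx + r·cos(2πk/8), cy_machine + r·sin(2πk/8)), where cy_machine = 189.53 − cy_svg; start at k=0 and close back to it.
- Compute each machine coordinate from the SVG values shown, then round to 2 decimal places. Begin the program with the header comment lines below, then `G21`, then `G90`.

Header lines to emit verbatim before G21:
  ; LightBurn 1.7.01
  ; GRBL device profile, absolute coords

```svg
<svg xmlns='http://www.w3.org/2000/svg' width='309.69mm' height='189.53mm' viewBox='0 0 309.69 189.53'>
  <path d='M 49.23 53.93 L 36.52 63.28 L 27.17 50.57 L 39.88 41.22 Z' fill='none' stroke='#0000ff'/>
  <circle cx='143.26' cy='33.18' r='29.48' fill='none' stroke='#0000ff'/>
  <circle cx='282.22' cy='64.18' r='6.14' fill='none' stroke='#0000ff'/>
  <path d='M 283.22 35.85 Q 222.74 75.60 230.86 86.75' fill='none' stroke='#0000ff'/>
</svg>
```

; LightBurn 1.7.01
; GRBL device profile, absolute coords
G21
G90
G0 X49.23 Y135.60
M3 S772
G1 X36.52 Y126.25 F670
G1 X27.17 Y138.96
G1 X39.88 Y148.31
G1 X49.23 Y135.60
M5
G0 X172.74 Y156.35
M3 S772
G1 X164.11 Y177.20 F670
G1 X143.26 Y185.83
G1 X122.41 Y177.20
G1 X113.78 Y156.35
G1 X122.41 Y135.50
G1 X143.26 Y126.87
G1 X164.11 Y135.50
G1 X172.74 Y156.35
M5
G0 X288.36 Y125.35
M3 S772
G1 X286.56 Y129.69 F670
G1 X282.22 Y131.49
G1 X277.88 Y129.69
G1 X276.08 Y125.35
G1 X277.88 Y121.01
G1 X282.22 Y119.21
G1 X286.56 Y121.01
G1 X288.36 Y125.35
M5
G0 X283.22 Y153.68
M3 S772
G1 X257.27 Y135.59 F670
G1 X239.89 Y121.08
G1 X231.09 Y110.14
G1 X230.86 Y102.78
M5

1 u = 1 mm; y_m = 189.53 − y.

[1] `<path>` regular polygon, #0000ff→cut S772 F670: (49.23,135.60) → (36.52,126.25) → (27.17,138.96) → (39.88,148.31) → (49.23,135.60) (closed)

[2] `<circle>` circle, #0000ff→cut S772 F670: (172.74,156.35) → (164.11,177.20) → (143.26,185.83) → (122.41,177.20) → (113.78,156.35) → (122.41,135.50) → (143.26,126.87) → (164.11,135.50) → (172.74,156.35) (closed)

[3] `<circle>` circle, #0000ff→cut S772 F670: (288.36,125.35) → (286.56,129.69) → (282.22,131.49) → (277.88,129.69) → (276.08,125.35) → (277.88,121.01) → (282.22,119.21) → (286.56,121.01) → (288.36,125.35) (closed)

[4] `<path>` quadratic bezier, #0000ff→cut S772 F670: (283.22,153.68) → (257.27,135.59) → (239.89,121.08) → (231.09,110.14) → (230.86,102.78)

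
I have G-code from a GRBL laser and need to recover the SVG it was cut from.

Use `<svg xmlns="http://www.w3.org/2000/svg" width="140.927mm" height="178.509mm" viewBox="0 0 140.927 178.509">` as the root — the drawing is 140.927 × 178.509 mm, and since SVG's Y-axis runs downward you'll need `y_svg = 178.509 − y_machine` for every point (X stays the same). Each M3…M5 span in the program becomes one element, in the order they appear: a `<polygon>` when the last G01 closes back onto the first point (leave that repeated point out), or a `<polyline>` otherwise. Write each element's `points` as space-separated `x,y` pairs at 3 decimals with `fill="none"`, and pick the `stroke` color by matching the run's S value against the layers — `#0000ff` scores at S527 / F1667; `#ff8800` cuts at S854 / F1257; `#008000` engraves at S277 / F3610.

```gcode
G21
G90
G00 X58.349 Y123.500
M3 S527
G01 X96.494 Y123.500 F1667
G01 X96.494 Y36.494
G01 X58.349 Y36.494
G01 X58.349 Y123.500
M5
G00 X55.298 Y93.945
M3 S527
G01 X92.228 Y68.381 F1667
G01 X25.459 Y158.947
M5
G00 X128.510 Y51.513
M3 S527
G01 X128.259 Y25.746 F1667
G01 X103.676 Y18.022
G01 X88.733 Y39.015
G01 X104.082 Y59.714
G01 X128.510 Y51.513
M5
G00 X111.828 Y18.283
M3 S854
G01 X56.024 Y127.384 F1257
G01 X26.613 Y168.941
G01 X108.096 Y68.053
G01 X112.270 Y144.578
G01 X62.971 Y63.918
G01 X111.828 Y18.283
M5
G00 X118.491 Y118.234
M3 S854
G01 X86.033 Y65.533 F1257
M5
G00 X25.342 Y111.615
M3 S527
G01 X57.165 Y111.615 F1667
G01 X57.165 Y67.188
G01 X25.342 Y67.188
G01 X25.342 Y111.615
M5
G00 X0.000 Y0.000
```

y_svg = 178.509 − y_m.

[1] S527→`#0000ff` (score); closed run; points: 58.349,55.009 96.494,55.009 96.494,142.015 58.349,142.015

[2] S527→`#0000ff` (score); open run; points: 55.298,84.564 92.228,110.128 25.459,19.562

[3] S527→`#0000ff` (score); closed run; points: 128.510,126.996 128.259,152.763 103.676,160.487 88.733,139.494 104.082,118.795

[4] S854→`#ff8800` (cut); closed run; points: 111.828,160.226 56.024,51.125 26.613,9.568 108.096,110.456 112.270,33.931 62.971,114.591

[5] S854→`#ff8800` (cut); open run; points: 118.491,60.275 86.033,112.976

[6] S527→`#0000ff` (score); closed run; points: 25.342,66.894 57.165,66.894 57.165,111.321 25.342,111.321

<svg xmlns="http://www.w3.org/2000/svg" width="140.927mm" height="178.509mm" viewBox="0 0 140.927 178.509">
  <polygon points="58.349,55.009 96.494,55.009 96.494,142.015 58.349,142.015" fill="none" stroke="#0000ff"/>
  <polyline points="55.298,84.564 92.228,110.128 25.459,19.562" fill="none" stroke="#0000ff"/>
  <polygon points="128.510,126.996 128.259,152.763 103.676,160.487 88.733,139.494 104.082,118.795" fill="none" stroke="#0000ff"/>
  <polygon points="111.828,160.226 56.024,51.125 26.613,9.568 108.096,110.456 112.270,33.931 62.971,114.591" fill="none" stroke="#ff8800"/>
  <polyline points="118.491,60.275 86.033,112.976" fill="none" stroke="#ff8800"/>
  <polygon points="25.342,66.894 57.165,66.894 57.165,111.321 25.342,111.321" fill="none" stroke="#0000ff"/>
</svg>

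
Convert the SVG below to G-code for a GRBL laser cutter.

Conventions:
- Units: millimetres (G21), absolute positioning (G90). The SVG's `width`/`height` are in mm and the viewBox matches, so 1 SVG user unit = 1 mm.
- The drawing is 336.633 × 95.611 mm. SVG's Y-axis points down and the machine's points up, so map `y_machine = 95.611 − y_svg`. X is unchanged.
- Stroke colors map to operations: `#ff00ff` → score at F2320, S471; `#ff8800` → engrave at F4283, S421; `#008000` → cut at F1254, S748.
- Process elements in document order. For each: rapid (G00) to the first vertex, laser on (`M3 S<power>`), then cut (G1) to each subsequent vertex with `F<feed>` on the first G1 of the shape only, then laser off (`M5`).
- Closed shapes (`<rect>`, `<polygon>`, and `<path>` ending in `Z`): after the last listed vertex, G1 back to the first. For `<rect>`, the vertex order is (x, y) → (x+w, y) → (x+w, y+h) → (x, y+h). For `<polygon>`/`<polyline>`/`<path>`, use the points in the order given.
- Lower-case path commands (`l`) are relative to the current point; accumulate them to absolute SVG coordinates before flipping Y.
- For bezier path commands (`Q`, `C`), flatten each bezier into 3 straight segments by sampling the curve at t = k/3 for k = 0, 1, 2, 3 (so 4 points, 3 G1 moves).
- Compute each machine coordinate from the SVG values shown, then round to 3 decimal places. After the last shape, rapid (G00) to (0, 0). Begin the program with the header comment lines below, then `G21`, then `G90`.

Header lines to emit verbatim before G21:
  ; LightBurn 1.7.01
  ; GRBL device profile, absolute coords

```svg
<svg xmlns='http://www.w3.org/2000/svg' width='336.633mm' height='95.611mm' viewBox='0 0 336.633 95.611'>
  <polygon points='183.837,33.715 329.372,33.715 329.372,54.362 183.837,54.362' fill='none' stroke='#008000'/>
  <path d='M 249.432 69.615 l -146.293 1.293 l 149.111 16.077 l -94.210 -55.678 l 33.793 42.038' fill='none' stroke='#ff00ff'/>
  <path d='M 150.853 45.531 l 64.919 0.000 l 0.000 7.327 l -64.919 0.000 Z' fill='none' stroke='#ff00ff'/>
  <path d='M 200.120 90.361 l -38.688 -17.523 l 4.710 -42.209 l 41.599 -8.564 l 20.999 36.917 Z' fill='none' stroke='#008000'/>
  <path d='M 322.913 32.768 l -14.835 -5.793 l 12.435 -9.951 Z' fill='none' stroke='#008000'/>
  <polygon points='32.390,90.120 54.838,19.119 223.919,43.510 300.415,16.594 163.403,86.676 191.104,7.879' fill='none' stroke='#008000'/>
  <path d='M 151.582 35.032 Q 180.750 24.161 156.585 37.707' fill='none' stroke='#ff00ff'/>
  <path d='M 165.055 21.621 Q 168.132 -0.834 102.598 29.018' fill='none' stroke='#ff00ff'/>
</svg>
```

; LightBurn 1.7.01
; GRBL device profile, absolute coords
G21
G90
G00 X183.837 Y61.896
M3 S748
G1 X329.372 Y61.896 F1254
G1 X329.372 Y41.249
G1 X183.837 Y41.249
G1 X183.837 Y61.896
M5
G00 X249.432 Y25.996
M3 S471
G1 X103.139 Y24.703 F2320
G1 X252.250 Y8.626
G1 X158.040 Y64.304
G1 X191.833 Y22.266
M5
G00 X150.853 Y50.080
M3 S471
G1 X215.772 Y50.080 F2320
G1 X215.772 Y42.753
G1 X150.853 Y42.753
G1 X150.853 Y50.080
M5
G00 X200.120 Y5.250
M3 S748
G1 X161.432 Y22.773 F1254
G1 X166.142 Y64.982
G1 X207.741 Y73.546
G1 X228.740 Y36.629
G1 X200.120 Y5.250
M5
G00 X322.913 Y62.843
M3 S748
G1 X308.078 Y68.636 F1254
G1 X320.513 Y78.587
G1 X322.913 Y62.843
M5
G00 X32.390 Y5.491
M3 S748
G1 X54.838 Y76.492 F1254
G1 X223.919 Y52.101
G1 X300.415 Y79.017
G1 X163.403 Y8.935
G1 X191.104 Y87.732
G1 X32.390 Y5.491
M5
G00 X151.582 Y60.579
M3 S471
G1 X165.101 Y65.113 F2320
G1 X166.769 Y64.222
G1 X156.585 Y57.904
M5
G00 X165.055 Y73.990
M3 S471
G1 X159.483 Y83.148 F2320
G1 X138.664 Y80.682
G1 X102.598 Y66.593
M5
G00 X0.000 Y0.000

1 u = 1 mm; y_m = 95.611 − y.

[1] `<polygon>` rectangle, #008000→cut S748 F1254: (183.837,61.896) → (329.372,61.896) → (329.372,41.249) → (183.837,41.249) → (183.837,61.896) (closed)

[2] `<path>` open polyline, #ff00ff→score S471 F2320: (249.432,25.996) → (103.139,24.703) → (252.250,8.626) → (158.040,64.304) → (191.833,22.266)

[3] `<path>` rectangle, #ff00ff→score S471 F2320: (150.853,50.080) → (215.772,50.080) → (215.772,42.753) → (150.853,42.753) → (150.853,50.080) (closed)

[4] `<path>` regular polygon, #008000→cut S748 F1254: (200.120,5.250) → (161.432,22.773) → (166.142,64.982) → (207.741,73.546) → (228.740,36.629) → (200.120,5.250) (closed)

[5] `<path>` regular polygon, #008000→cut S748 F1254: (322.913,62.843) → (308.078,68.636) → (320.513,78.587) → (322.913,62.843) (closed)

[6] `<polygon>` closed polygon, #008000→cut S748 F1254: (32.390,5.491) → (54.838,76.492) → (223.919,52.101) → (300.415,79.017) → (163.403,8.935) → (191.104,87.732) → (32.390,5.491) (closed)

[7] `<path>` quadratic bezier, #ff00ff→score S471 F2320: (151.582,60.579) → (165.101,65.113) → (166.769,64.222) → (156.585,57.904)

[8] `<path>` quadratic bezier, #ff00ff→score S471 F2320: (165.055,73.990) → (159.483,83.148) → (138.664,80.682) → (102.598,66.593)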